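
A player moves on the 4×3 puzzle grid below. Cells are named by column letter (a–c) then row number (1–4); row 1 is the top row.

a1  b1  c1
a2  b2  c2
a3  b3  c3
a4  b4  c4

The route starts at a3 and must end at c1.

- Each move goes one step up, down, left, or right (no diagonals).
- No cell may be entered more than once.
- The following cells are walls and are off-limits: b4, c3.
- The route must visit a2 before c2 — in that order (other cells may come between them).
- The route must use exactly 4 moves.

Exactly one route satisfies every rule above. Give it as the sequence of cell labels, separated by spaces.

The waypoints must appear in the order a2, c2, with no cell reused.
Route from a3: up 1 to a2, right 2 to c2, up 1 to c1 — 4 moves in all.
Check: order respected (a2 at step 1, c2 at step 3); 4 moves as required.

a3 a2 b2 c2 c1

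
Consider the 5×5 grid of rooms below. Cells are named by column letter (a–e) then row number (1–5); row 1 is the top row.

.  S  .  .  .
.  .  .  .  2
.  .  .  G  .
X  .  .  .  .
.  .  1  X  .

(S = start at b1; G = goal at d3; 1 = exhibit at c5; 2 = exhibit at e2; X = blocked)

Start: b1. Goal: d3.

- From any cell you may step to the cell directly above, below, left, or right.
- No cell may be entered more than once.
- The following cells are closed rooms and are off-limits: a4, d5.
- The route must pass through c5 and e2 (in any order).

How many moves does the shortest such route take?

Any route passes through c5 and e2 in some order between b1 and d3. Summing Manhattan distances along each leg and taking the cheapest ordering (b1 → c5 → e2 → d3) gives a lower bound of 5 + 5 + 2 = 12 moves.
A route of 12 moves achieves this: b1 → b2 → b3 → b4 → b5 → c5 → c4 → c3 → c2 → d2 → e2 → e3 → d3.
Since 12 matches the lower bound, it is optimal.

12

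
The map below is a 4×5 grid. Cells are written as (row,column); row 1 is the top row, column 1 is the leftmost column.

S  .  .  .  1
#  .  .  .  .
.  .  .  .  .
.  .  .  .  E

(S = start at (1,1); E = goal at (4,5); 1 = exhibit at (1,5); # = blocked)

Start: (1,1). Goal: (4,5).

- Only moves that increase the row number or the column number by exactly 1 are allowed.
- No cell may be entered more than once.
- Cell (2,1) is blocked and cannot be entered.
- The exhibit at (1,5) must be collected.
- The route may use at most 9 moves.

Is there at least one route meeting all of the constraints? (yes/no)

One route that works: (1,1) → (1,2) → (1,3) → (1,4) → (1,5) → (2,5) → (3,5) → (4,5).

yes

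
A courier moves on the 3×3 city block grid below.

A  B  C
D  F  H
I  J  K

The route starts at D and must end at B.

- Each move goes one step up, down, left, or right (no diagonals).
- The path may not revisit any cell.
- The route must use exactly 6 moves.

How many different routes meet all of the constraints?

4

Need simple routes of exactly 6 moves from D to B (Manhattan distance 2, so 2 moves are spent on a detour and 2 undoing it).
Enumerating: D I J F H C B | D I J K H C B | D I J K H F B | D F J K H C B.
That gives 4 routes.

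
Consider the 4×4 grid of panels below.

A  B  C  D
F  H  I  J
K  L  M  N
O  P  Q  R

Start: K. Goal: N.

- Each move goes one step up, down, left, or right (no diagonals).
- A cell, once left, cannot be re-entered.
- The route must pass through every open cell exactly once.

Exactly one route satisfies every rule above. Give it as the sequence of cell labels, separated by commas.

K, O, P, L, H, F, A, B, C, D, J, I, M, Q, R, N

Need to visit all 16 open cells exactly once, starting at K and ending at N.
Cell D has only two open neighbours (J and C), so the path must pass straight through it: one of those is the cell it's entered from and the other is where it exits.
Route from K: down 1 to O, right 1 to P, up 2 to H, left 1 to F, up 1 to A, right 3 to D, down 1 to J, left 1 to I, down 2 to Q, right 1 to R, up 1 to N — 15 moves in all.
Check: all 16 open cells covered.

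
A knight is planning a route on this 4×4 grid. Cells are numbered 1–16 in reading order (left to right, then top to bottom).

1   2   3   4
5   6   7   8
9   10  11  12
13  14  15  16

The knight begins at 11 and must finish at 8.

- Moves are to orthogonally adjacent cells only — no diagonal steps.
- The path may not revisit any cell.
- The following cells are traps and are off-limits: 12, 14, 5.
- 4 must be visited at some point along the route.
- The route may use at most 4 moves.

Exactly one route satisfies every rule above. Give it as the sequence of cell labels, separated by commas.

The 4-move cap with required stops at 4 leaves no slack for detours.
Route from 11: 2× up (reaching 3), right to 4, down to 8 — 4 moves in all.
Check: all required cells visited; 4 ≤ 4 moves.

11, 7, 3, 4, 8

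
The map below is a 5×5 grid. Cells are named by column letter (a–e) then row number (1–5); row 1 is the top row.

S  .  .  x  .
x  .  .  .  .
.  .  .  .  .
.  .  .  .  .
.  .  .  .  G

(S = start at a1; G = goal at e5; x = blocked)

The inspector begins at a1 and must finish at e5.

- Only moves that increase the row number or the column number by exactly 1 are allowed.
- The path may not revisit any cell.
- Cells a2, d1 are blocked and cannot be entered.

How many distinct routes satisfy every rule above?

30

A right/down-only route from a1 to e5 makes exactly 4 down-moves and 4 right-moves in some order.
With no other constraints that would be C(8,4) = 70 routes.
Subtract routes through each blocked cell (inclusion–exclusion for overlaps): − through d1: 5 − through a2: 35 → 30.
That gives 30 routes.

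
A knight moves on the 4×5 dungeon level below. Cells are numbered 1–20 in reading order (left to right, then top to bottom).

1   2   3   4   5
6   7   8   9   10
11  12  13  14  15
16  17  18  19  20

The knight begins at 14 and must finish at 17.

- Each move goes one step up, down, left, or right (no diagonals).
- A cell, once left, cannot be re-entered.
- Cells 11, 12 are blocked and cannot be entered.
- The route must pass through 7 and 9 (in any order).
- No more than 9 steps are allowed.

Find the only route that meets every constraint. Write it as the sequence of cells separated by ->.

Any route must reach 7 and 9 and still end at 17 within 9 moves, so the order of the required stops is forced.
Route from 14: up 2 to 4, left 2 to 2, down 1 to 7, right 1 to 8, down 2 to 18, left 1 to 17 — 9 moves in all.
Check: all required cells visited; 9 ≤ 9 moves.

14 -> 9 -> 4 -> 3 -> 2 -> 7 -> 8 -> 13 -> 18 -> 17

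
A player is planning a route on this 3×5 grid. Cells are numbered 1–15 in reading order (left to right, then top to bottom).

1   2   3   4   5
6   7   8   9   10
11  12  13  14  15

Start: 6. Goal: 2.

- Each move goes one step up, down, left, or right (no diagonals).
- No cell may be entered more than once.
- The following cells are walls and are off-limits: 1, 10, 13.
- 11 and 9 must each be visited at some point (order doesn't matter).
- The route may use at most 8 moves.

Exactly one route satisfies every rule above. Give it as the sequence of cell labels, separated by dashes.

The budget equals the shortest possible length, so every move has to be on a shortest route through the required cells.
Route from 6: down 1 to 11, right 1 to 12, up 1 to 7, right 2 to 9, up 1 to 4, left 2 to 2 — 8 moves in all.
Check: all required cells visited; 8 ≤ 8 moves.

6 - 11 - 12 - 7 - 8 - 9 - 4 - 3 - 2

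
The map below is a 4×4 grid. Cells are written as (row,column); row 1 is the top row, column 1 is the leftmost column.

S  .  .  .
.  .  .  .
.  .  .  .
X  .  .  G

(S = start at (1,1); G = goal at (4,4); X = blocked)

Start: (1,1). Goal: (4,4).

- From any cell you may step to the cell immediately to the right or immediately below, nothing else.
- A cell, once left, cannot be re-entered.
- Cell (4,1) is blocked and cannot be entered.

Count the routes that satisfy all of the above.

19

A right/down-only route from (1,1) to (4,4) makes exactly 3 down-moves and 3 right-moves in some order.
With no other constraints that would be C(6,3) = 20 routes.
Subtract routes through each blocked cell (inclusion–exclusion for overlaps): − through (4,1): 1 → 19.
That gives 19 routes.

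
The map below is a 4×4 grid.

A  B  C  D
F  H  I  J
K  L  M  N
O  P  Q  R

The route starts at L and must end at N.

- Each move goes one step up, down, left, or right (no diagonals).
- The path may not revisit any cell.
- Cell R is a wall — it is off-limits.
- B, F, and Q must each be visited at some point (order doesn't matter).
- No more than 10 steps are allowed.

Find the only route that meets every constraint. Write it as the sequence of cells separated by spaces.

Any route must reach B, F, and Q and still end at N within 10 moves, so the order of the required stops is forced.
Route from L: 2× up (reaching B), left to A, 3× down (reaching O), 2× right (reaching Q), up to M, right to N — 10 moves in all.
Check: all required cells visited; 10 ≤ 10 moves.

L H B A F K O P Q M N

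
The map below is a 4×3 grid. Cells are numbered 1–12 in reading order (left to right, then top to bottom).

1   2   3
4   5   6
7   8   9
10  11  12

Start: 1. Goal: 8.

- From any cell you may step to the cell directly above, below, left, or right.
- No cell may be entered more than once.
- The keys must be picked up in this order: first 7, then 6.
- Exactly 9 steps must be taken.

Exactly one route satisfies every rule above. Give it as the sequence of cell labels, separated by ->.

1 -> 4 -> 7 -> 10 -> 11 -> 12 -> 9 -> 6 -> 5 -> 8

The waypoints must appear in the order 7, 6, with no cell reused.
Route from 1: down 3 to 10, right 2 to 12, up 2 to 6, left 1 to 5, down 1 to 8 — 9 moves in all.
Check: order respected (7 at step 2, 6 at step 7); 9 moves as required.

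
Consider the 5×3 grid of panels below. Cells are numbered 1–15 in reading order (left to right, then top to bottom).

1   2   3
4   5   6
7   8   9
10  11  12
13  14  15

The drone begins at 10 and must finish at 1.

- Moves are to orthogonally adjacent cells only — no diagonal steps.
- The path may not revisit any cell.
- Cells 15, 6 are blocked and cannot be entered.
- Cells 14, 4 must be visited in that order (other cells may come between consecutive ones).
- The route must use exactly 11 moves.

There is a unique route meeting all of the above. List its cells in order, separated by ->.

The waypoints must appear in the order 14, 4, with no cell reused.
Route from 10: down to 13, right to 14, up to 11, right to 12, up to 9, 2× left (reaching 7), up to 4, right to 5, up to 2, left to 1 — 11 moves in all.
Check: order respected (14 at step 2, 4 at step 8); 11 moves as required.

10 -> 13 -> 14 -> 11 -> 12 -> 9 -> 8 -> 7 -> 4 -> 5 -> 2 -> 1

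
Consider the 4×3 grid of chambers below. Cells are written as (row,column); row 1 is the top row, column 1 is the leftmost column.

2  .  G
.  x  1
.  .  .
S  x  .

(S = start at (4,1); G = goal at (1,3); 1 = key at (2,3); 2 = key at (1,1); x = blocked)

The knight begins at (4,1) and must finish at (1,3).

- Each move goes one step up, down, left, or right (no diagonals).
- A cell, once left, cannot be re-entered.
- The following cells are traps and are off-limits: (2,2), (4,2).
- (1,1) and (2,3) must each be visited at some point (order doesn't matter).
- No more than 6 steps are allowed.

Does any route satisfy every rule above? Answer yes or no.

Even ignoring the no-revisit rule, getting from (4,1) to (1,3), taking the cheapest ordering (4,1) → (1,1) → (2,3) → (1,3) needs at least 3 + 3 + 1 = 7 moves (Manhattan distance per leg), which exceeds the 6-move limit.

no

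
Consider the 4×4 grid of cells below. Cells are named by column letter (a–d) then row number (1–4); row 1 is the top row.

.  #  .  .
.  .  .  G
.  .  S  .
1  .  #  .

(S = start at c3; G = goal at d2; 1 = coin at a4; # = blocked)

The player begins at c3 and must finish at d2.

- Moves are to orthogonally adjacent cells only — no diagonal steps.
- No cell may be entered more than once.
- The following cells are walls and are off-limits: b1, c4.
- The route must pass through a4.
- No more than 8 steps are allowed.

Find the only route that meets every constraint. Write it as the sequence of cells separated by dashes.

c3 - b3 - b4 - a4 - a3 - a2 - b2 - c2 - d2

Any route must reach a4 and still end at d2 within 8 moves, so the order of the required stops is forced.
Route from c3: left 1 to b3, down 1 to b4, left 1 to a4, up 2 to a2, right 3 to d2 — 8 moves in all.
Check: all required cells visited; 8 ≤ 8 moves.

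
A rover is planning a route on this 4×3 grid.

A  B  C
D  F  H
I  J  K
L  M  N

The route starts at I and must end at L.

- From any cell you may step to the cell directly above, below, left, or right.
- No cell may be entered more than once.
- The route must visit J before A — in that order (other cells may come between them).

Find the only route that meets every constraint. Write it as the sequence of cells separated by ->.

I -> J -> F -> D -> A -> B -> C -> H -> K -> N -> M -> L

The waypoints must appear in the order J, A, with no cell reused.
Route from I: right to J, up to F, left to D, up to A, 2× right (reaching C), 3× down (reaching N), 2× left (reaching L) — 11 moves in all.
Check: order respected (J at step 1, A at step 4).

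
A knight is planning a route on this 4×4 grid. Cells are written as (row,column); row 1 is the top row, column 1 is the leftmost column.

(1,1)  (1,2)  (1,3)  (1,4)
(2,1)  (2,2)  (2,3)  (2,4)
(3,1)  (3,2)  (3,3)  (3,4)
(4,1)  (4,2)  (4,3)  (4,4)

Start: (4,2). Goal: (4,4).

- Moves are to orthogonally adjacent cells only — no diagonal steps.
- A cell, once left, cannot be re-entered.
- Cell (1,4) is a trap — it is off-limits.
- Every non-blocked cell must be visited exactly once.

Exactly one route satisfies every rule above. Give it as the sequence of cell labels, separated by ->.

(4,2) -> (4,1) -> (3,1) -> (3,2) -> (2,2) -> (2,1) -> (1,1) -> (1,2) -> (1,3) -> (2,3) -> (2,4) -> (3,4) -> (3,3) -> (4,3) -> (4,4)

Need to visit all 15 open cells exactly once, starting at (4,2) and ending at (4,4).
Cell (1,3) has only two open neighbours ((2,3) and (1,2)), so the path must pass straight through it: one of those is the cell it's entered from and the other is where it exits.
Route from (4,2): left 1 to (4,1), up 1 to (3,1), right 1 to (3,2), up 1 to (2,2), left 1 to (2,1), up 1 to (1,1), right 2 to (1,3), down 1 to (2,3), right 1 to (2,4), down 1 to (3,4), left 1 to (3,3), down 1 to (4,3), right 1 to (4,4) — 14 moves in all.
Check: all 15 open cells covered.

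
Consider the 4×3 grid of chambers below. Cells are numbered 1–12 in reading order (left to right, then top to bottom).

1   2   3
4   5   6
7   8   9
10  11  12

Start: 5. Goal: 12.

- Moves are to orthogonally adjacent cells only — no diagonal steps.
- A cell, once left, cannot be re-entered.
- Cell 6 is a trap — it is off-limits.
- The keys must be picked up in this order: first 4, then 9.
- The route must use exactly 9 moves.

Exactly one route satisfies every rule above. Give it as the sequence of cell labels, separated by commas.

The waypoints must appear in the order 4, 9, with no cell reused.
Route from 5: up 1 to 2, left 1 to 1, down 3 to 10, right 1 to 11, up 1 to 8, right 1 to 9, down 1 to 12 — 9 moves in all.
Check: order respected (4 at step 3, 9 at step 8); 9 moves as required.

5, 2, 1, 4, 7, 10, 11, 8, 9, 12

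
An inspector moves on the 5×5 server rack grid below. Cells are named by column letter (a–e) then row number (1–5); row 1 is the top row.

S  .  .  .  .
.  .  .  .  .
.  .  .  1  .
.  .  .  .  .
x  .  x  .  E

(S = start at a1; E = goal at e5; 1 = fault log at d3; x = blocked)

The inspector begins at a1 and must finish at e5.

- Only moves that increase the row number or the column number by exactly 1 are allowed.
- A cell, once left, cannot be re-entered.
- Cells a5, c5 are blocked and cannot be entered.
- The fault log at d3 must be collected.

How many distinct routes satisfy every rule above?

A right/down-only route from a1 to e5 makes exactly 4 down-moves and 4 right-moves in some order.
With no other constraints that would be C(8,4) = 70 routes.
Split at d3 and multiply the segment counts (each segment already excludes blocked cells): a1→d3: 10; d3→e5: 3; product = 30.
That gives 30 routes.

30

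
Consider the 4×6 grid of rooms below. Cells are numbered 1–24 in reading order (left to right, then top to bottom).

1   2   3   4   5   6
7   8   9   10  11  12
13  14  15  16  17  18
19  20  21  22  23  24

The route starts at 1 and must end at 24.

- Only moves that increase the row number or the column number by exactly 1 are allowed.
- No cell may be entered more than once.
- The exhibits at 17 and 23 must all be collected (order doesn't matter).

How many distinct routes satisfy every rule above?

15

A right/down-only route from 1 to 24 makes exactly 3 down-moves and 5 right-moves in some order.
With no other constraints that would be C(8,3) = 56 routes.
A monotone route can only reach the required cells in the order 17, 23, so split there and multiply the segment counts: 1→17: 15; 17→23: 1; 23→24: 1; product = 15.
That gives 15 routes.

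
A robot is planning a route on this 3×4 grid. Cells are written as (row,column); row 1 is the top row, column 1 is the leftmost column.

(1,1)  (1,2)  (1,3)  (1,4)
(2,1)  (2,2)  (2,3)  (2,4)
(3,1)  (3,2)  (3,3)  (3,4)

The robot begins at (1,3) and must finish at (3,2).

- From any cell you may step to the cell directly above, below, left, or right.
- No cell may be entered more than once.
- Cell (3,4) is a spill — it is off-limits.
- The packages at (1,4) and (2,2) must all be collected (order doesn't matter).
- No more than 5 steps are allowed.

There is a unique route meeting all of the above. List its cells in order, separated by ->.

(1,3) -> (1,4) -> (2,4) -> (2,3) -> (2,2) -> (3,2)

The 5-move cap with required stops at (1,4), (2,2) leaves no slack for detours.
Route from (1,3): right 1 to (1,4), down 1 to (2,4), left 2 to (2,2), down 1 to (3,2) — 5 moves in all.
Check: all required cells visited; 5 ≤ 5 moves.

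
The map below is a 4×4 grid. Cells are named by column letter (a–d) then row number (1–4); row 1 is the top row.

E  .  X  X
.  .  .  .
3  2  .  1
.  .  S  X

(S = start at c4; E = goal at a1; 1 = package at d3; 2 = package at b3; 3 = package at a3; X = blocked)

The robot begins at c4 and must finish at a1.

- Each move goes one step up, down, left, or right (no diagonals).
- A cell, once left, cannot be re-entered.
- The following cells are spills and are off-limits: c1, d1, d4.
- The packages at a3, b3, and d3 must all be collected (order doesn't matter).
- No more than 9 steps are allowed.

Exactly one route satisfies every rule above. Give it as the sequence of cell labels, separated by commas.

c4, c3, d3, d2, c2, b2, b3, a3, a2, a1

The budget equals the shortest possible length, so every move has to be on a shortest route through the required cells.
Route from c4: up 1 to c3, right 1 to d3, up 1 to d2, left 2 to b2, down 1 to b3, left 1 to a3, up 2 to a1 — 9 moves in all.
Check: all required cells visited; 9 ≤ 9 moves.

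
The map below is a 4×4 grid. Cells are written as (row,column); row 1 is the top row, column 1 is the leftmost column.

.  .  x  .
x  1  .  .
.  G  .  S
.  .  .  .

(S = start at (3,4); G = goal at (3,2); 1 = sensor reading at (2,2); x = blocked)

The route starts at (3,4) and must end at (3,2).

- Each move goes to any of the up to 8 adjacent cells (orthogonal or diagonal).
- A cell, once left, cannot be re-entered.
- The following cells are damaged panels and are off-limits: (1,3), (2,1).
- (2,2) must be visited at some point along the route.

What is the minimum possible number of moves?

Any route passes through (2,2) somewhere between (3,4) and (3,2). Summing Chebyshev distances along the two legs ((3,4) → (2,2) → (3,2)) gives a lower bound of 2 + 1 = 3 moves.
A route of 3 moves achieves this: (3,4) → (2,3) → (2,2) → (3,2).
Since 3 matches the lower bound, it is optimal.

3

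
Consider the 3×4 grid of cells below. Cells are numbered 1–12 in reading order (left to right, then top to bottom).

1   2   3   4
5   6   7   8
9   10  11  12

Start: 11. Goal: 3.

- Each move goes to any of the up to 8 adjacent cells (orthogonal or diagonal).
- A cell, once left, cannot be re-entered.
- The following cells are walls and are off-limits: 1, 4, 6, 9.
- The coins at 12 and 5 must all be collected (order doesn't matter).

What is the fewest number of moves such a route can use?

6

Any route passes through 12 and 5 in some order between 11 and 3. Summing Chebyshev distances along each leg and taking the cheapest ordering (11 → 12 → 5 → 3) gives a lower bound of 1 + 3 + 2 = 6 moves.
A route of 6 moves achieves this: 11 → 12 → 7 → 10 → 5 → 2 → 3.
Since 6 matches the lower bound, it is optimal.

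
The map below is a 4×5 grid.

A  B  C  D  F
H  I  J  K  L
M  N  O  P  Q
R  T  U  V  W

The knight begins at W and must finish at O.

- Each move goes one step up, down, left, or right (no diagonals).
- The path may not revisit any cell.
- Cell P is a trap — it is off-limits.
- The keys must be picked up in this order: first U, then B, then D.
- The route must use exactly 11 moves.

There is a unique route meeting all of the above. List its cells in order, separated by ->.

W -> V -> U -> T -> N -> I -> B -> C -> D -> K -> J -> O

The waypoints must appear in the order U, B, D, with no cell reused.
Route from W: left 3 to T, up 3 to B, right 2 to D, down 1 to K, left 1 to J, down 1 to O — 11 moves in all.
Check: order respected (U at step 2, B at step 6, D at step 8); 11 moves as required.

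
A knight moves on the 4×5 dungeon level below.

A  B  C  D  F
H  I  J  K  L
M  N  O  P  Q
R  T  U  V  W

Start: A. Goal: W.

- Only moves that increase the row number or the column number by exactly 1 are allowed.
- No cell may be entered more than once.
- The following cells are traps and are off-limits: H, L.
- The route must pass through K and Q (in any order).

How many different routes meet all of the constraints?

A right/down-only route from A to W makes exactly 3 down-moves and 4 right-moves in some order.
With no other constraints that would be C(7,3) = 35 routes.
A monotone route can only reach the required cells in the order K, Q, so split there and multiply the segment counts (each segment already excludes blocked cells): A→K: 3; K→Q: 1; Q→W: 1; product = 3.
That gives 3 routes.

3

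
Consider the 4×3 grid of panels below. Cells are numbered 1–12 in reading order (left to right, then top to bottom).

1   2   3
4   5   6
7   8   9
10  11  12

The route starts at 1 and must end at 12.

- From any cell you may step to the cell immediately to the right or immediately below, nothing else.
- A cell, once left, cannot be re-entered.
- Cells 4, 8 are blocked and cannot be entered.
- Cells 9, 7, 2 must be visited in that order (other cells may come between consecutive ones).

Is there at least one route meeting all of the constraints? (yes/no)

no

7 lies to the left of 9, so going from 9 to 7 would need a leftward move — but moves only go right/down, so 9 cannot be visited before 7.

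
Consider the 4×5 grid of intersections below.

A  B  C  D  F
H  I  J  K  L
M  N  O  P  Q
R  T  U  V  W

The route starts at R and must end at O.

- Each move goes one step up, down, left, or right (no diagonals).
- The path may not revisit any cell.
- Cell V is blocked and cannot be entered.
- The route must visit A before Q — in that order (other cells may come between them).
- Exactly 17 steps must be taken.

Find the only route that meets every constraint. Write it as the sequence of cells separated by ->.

The waypoints must appear in the order A, Q, with no cell reused.
Route from R: 3× up (reaching A), 4× right (reaching F), 2× down (reaching Q), left to P, up to K, 2× left (reaching I), 2× down (reaching T), right to U, up to O — 17 moves in all.
Check: order respected (A at step 3, Q at step 9); 17 moves as required.

R -> M -> H -> A -> B -> C -> D -> F -> L -> Q -> P -> K -> J -> I -> N -> T -> U -> O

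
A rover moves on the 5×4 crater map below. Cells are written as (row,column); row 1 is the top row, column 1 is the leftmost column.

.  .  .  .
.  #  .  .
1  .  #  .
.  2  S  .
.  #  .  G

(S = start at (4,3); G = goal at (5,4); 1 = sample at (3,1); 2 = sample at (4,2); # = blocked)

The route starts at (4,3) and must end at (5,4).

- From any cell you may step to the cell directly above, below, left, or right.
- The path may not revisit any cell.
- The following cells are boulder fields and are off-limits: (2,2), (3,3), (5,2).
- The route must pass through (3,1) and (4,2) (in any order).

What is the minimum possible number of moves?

Any route passes through (3,1) and (4,2) in some order between (4,3) and (5,4). Summing Manhattan distances along each leg and taking the cheapest ordering ((4,3) → (3,1) → (4,2) → (5,4)) gives a lower bound of 3 + 2 + 3 = 8 moves.
The shortest route satisfying every rule uses 12 moves: (4,3) → (4,2) → (3,2) → (3,1) → (2,1) → (1,1) → (1,2) → (1,3) → (2,3) → (2,4) → (3,4) → (4,4) → (5,4).
The bound of 8 isn't tight here; checking systematically, no route of length 8 through 11 satisfies every constraint (on a 4-connected grid the length of any start-to-goal walk has the same parity as the Manhattan bound, so only lengths 8, 10, 12, … need checking), so 12 is the minimum.

12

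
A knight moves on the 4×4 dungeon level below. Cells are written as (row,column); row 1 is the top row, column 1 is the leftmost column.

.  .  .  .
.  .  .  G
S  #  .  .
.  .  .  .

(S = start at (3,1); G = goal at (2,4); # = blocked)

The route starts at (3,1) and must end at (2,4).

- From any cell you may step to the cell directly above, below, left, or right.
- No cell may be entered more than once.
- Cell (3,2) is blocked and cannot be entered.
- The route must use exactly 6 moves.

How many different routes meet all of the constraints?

Need simple routes of exactly 6 moves from (3,1) to (2,4) (Manhattan distance 4, so 1 moves are spent on a detour and 1 undoing it).
Branch systematically from the start, pruning whenever the remaining move budget drops below the Manhattan distance to (2,4) or differs from it in parity. Grouping the completions by first move — via (2,1): 7; via (4,1): 3 — and summing: 7 + 3 = 10.
That gives 10 routes.

10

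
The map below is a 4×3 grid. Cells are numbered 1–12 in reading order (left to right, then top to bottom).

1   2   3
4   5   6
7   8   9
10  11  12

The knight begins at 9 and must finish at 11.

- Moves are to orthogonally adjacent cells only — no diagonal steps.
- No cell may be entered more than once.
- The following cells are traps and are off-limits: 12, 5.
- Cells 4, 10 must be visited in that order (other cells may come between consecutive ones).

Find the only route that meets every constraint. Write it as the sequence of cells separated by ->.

9 -> 6 -> 3 -> 2 -> 1 -> 4 -> 7 -> 10 -> 11

The waypoints must appear in the order 4, 10, with no cell reused.
Route from 9: 2× up (reaching 3), 2× left (reaching 1), 3× down (reaching 10), right to 11 — 8 moves in all.
Check: order respected (4 at step 5, 10 at step 7).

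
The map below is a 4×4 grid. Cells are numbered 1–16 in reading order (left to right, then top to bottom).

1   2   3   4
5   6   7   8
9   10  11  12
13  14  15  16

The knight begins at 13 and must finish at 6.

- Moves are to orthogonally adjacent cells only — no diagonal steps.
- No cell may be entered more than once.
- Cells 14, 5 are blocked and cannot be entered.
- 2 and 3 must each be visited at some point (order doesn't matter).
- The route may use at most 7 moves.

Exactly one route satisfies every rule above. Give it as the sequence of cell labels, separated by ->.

Any route must reach 2 and 3 and still end at 6 within 7 moves, so the order of the required stops is forced.
Route from 13: up 1 to 9, right 2 to 11, up 2 to 3, left 1 to 2, down 1 to 6 — 7 moves in all.
Check: all required cells visited; 7 ≤ 7 moves.

13 -> 9 -> 10 -> 11 -> 7 -> 3 -> 2 -> 6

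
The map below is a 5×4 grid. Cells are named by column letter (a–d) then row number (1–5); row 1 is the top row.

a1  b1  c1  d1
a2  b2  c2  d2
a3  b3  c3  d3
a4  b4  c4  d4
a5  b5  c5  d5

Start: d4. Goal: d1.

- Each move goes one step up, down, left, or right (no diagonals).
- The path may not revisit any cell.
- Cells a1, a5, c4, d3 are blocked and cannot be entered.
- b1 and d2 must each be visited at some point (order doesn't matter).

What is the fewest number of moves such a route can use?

Any route passes through b1 and d2 in some order between d4 and d1. Summing Manhattan distances along each leg and taking the cheapest ordering (d4 → d2 → b1 → d1) gives a lower bound of 2 + 3 + 2 = 7 moves.
That bound ignores the blocked cells. Measuring each leg by the fewest moves that actually steer around them (d4→b1: 7; b1→d2: 3; d2→d1: 1) raises the lower bound to 11.
A route of 11 moves exists: d4 → d5 → c5 → b5 → b4 → b3 → b2 → b1 → c1 → c2 → d2 → d1.
Since 11 matches that lower bound, it is optimal.

11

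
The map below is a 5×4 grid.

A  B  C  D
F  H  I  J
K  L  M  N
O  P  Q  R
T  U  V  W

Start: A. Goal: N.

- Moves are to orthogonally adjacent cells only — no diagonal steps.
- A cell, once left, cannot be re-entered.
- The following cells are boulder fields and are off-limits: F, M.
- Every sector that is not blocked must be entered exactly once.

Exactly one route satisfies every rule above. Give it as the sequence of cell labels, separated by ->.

Need to visit all 18 open cells exactly once, starting at A and ending at N.
Route from A: right 3 to D, down 1 to J, left 2 to H, down 1 to L, left 1 to K, down 2 to T, right 1 to U, up 1 to P, right 1 to Q, down 1 to V, right 1 to W, up 2 to N — 17 moves in all.
Check: all 18 open cells covered.

A -> B -> C -> D -> J -> I -> H -> L -> K -> O -> T -> U -> P -> Q -> V -> W -> R -> N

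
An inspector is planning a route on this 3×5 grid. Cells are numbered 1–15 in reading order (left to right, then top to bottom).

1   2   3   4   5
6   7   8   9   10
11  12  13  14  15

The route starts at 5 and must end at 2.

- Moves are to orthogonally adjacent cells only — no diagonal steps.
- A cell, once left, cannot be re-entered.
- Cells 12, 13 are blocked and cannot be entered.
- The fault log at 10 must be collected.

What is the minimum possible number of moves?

Any route passes through 10 somewhere between 5 and 2. Summing Manhattan distances along the two legs (5 → 10 → 2) gives a lower bound of 1 + 4 = 5 moves.
A route of 5 moves achieves this: 5 → 10 → 9 → 4 → 3 → 2.
Since 5 matches the lower bound, it is optimal.

5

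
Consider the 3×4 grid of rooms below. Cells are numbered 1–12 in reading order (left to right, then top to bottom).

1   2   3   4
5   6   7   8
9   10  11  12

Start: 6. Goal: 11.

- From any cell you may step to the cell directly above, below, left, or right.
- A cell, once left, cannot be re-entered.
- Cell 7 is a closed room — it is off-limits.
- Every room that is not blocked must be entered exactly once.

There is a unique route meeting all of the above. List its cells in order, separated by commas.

Need to visit all 11 open cells exactly once, starting at 6 and ending at 11.
Cell 8 has only two open neighbours (4 and 12), so the path must pass straight through it: one of those is the cell it's entered from and the other is where it exits.
Route from 6: down to 10, left to 9, 2× up (reaching 1), 3× right (reaching 4), 2× down (reaching 12), left to 11 — 10 moves in all.
Check: all 11 open cells covered.

6, 10, 9, 5, 1, 2, 3, 4, 8, 12, 11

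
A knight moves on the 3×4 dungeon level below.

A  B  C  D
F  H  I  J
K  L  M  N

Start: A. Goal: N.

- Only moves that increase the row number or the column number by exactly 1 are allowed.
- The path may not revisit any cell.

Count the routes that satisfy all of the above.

A right/down-only route from A to N makes exactly 2 down-moves and 3 right-moves in some order.
With no other constraints that would be C(5,2) = 10 routes.
That gives 10 routes.

10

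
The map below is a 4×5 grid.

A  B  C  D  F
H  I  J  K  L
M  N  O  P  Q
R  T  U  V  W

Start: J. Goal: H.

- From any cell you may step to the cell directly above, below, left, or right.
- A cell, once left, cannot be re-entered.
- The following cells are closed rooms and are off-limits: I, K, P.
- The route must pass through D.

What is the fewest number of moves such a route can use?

Any route passes through D somewhere between J and H. Summing Manhattan distances along the two legs (J → D → H) gives a lower bound of 2 + 4 = 6 moves.
The shortest route satisfying every rule uses 12 moves: J → C → D → F → L → Q → W → V → U → O → N → M → H.
The bound of 6 isn't tight here; checking systematically, no route of length 6 through 11 satisfies every constraint (on a 4-connected grid the length of any start-to-goal walk has the same parity as the Manhattan bound, so only lengths 6, 8, 10, … need checking), so 12 is the minimum.

12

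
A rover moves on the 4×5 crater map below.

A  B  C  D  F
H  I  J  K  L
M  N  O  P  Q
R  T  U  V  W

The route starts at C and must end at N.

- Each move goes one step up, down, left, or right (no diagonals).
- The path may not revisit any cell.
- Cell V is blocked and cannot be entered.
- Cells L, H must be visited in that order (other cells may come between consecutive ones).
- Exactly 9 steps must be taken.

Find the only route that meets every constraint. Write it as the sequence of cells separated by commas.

The waypoints must appear in the order L, H, with no cell reused.
Route from C: 2× right (reaching F), down to L, 4× left (reaching H), down to M, right to N — 9 moves in all.
Check: order respected (L at step 3, H at step 7); 9 moves as required.

C, D, F, L, K, J, I, H, M, N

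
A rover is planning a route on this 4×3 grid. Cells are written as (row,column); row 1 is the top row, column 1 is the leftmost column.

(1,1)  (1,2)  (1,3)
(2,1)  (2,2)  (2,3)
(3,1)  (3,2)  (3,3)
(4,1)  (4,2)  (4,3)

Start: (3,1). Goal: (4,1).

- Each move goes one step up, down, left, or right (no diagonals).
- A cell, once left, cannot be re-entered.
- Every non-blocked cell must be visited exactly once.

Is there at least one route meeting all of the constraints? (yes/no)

yes

One route that works: (3,1) → (2,1) → (1,1) → (1,2) → (1,3) → (2,3) → (2,2) → (3,2) → (3,3) → (4,3) → (4,2) → (4,1).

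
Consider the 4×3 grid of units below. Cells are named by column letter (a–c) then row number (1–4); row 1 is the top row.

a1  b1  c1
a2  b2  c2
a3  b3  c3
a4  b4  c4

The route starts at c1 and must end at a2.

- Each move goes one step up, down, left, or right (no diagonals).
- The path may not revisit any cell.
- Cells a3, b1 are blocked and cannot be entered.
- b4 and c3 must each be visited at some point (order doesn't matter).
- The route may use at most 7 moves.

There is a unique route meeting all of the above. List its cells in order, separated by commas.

The budget equals the shortest possible length, so every move has to be on a shortest route through the required cells.
Route from c1: down 3 to c4, left 1 to b4, up 2 to b2, left 1 to a2 — 7 moves in all.
Check: all required cells visited; 7 ≤ 7 moves.

c1, c2, c3, c4, b4, b3, b2, a2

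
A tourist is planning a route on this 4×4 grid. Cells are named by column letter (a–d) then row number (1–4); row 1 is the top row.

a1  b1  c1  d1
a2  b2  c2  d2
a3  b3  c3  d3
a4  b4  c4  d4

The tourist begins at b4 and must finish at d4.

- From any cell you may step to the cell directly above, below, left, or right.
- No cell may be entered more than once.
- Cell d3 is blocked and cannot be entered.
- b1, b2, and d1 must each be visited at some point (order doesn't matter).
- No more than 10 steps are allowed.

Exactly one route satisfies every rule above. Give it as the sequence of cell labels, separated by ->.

b4 -> b3 -> b2 -> b1 -> c1 -> d1 -> d2 -> c2 -> c3 -> c4 -> d4

The 10-move cap with required stops at b1, b2, d1 leaves no slack for detours.
Route from b4: 3× up (reaching b1), 2× right (reaching d1), down to d2, left to c2, 2× down (reaching c4), right to d4 — 10 moves in all.
Check: all required cells visited; 10 ≤ 10 moves.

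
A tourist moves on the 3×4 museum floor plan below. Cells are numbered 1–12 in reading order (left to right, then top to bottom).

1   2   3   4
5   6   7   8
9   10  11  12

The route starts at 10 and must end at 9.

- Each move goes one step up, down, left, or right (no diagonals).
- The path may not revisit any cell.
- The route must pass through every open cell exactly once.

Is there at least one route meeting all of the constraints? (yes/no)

yes

One route that works: 10 → 6 → 7 → 11 → 12 → 8 → 4 → 3 → 2 → 1 → 5 → 9.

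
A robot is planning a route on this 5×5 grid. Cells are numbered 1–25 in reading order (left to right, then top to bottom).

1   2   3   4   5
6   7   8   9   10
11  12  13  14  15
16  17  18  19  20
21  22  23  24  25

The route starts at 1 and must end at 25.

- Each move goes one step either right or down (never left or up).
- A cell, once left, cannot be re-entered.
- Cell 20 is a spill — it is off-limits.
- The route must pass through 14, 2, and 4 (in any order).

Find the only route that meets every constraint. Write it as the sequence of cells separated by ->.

Moves only go right or down, so the column and row indices never decrease.
Route from 1: 3× right (reaching 4), 4× down (reaching 24), right to 25 — 8 moves in all.
Check: all required cells visited.

1 -> 2 -> 3 -> 4 -> 9 -> 14 -> 19 -> 24 -> 25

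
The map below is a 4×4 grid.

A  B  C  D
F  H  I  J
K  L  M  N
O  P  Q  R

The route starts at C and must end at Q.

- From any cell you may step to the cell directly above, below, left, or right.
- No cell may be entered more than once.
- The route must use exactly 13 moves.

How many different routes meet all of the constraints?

Need simple routes of exactly 13 moves from C to Q (Manhattan distance 3, so 5 moves are spent on a detour and 5 undoing it).
Branch systematically from the start, pruning whenever the remaining move budget drops below the Manhattan distance to Q or differs from it in parity. Grouping the completions by first move — via I: 2; via B: 6; via D: 7 — and summing: 2 + 6 + 7 = 15.
That gives 15 routes.

15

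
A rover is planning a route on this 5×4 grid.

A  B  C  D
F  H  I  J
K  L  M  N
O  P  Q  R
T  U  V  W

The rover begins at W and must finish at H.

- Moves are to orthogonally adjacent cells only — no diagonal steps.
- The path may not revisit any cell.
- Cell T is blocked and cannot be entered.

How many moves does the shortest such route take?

5

The Manhattan distance from W to H is |5−2| + |4−2| = 5, so at least 5 moves are needed.
A route of 5 moves achieves this: W → R → N → J → I → H.
Since 5 matches the lower bound, it is optimal.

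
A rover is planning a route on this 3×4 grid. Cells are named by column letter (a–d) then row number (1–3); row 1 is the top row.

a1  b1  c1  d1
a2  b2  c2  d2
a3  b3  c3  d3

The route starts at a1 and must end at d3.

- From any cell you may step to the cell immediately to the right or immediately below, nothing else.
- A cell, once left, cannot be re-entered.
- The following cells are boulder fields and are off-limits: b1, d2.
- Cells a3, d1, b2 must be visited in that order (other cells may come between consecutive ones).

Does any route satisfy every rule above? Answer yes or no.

no

d1 lies above a3, so going from a3 to d1 would need an upward move — but moves only go right/down, so a3 cannot be visited before d1.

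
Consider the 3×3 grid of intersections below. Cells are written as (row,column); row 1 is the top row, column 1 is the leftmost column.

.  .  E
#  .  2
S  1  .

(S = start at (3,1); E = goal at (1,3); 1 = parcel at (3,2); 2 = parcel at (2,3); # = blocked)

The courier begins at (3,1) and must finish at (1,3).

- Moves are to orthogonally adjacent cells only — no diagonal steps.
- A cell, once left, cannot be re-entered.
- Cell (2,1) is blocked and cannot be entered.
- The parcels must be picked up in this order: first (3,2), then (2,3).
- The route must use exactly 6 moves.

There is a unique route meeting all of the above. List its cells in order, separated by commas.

(3,1), (3,2), (3,3), (2,3), (2,2), (1,2), (1,3)

The waypoints must appear in the order (3,2), (2,3), with no cell reused.
Route from (3,1): right 2 to (3,3), up 1 to (2,3), left 1 to (2,2), up 1 to (1,2), right 1 to (1,3) — 6 moves in all.
Check: order respected (1 at step 1, 2 at step 3); 6 moves as required.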